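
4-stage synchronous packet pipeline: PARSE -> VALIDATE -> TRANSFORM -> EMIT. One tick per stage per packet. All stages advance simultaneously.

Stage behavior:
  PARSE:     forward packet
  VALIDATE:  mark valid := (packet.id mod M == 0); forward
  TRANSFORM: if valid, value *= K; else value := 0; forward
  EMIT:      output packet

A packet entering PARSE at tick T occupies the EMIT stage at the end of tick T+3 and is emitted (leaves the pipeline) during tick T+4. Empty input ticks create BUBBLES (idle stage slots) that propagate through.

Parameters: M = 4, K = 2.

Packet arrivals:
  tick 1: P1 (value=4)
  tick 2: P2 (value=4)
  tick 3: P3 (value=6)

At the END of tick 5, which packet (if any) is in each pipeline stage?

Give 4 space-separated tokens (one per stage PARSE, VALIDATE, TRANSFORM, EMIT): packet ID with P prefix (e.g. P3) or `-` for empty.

Answer: - - P3 P2

Derivation:
Tick 1: [PARSE:P1(v=4,ok=F), VALIDATE:-, TRANSFORM:-, EMIT:-] out:-; in:P1
Tick 2: [PARSE:P2(v=4,ok=F), VALIDATE:P1(v=4,ok=F), TRANSFORM:-, EMIT:-] out:-; in:P2
Tick 3: [PARSE:P3(v=6,ok=F), VALIDATE:P2(v=4,ok=F), TRANSFORM:P1(v=0,ok=F), EMIT:-] out:-; in:P3
Tick 4: [PARSE:-, VALIDATE:P3(v=6,ok=F), TRANSFORM:P2(v=0,ok=F), EMIT:P1(v=0,ok=F)] out:-; in:-
Tick 5: [PARSE:-, VALIDATE:-, TRANSFORM:P3(v=0,ok=F), EMIT:P2(v=0,ok=F)] out:P1(v=0); in:-
At end of tick 5: ['-', '-', 'P3', 'P2']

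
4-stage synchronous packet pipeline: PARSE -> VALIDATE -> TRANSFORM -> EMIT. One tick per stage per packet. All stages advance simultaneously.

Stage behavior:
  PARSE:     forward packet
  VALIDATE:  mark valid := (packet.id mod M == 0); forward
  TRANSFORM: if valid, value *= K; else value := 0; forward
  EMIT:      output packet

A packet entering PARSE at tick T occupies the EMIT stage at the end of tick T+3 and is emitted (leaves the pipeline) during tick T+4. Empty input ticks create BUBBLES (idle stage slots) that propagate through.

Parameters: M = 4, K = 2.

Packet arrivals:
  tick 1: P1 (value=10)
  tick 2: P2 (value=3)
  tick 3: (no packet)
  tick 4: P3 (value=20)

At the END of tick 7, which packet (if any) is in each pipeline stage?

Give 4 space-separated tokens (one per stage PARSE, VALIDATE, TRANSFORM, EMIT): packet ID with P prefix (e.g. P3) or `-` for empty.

Tick 1: [PARSE:P1(v=10,ok=F), VALIDATE:-, TRANSFORM:-, EMIT:-] out:-; in:P1
Tick 2: [PARSE:P2(v=3,ok=F), VALIDATE:P1(v=10,ok=F), TRANSFORM:-, EMIT:-] out:-; in:P2
Tick 3: [PARSE:-, VALIDATE:P2(v=3,ok=F), TRANSFORM:P1(v=0,ok=F), EMIT:-] out:-; in:-
Tick 4: [PARSE:P3(v=20,ok=F), VALIDATE:-, TRANSFORM:P2(v=0,ok=F), EMIT:P1(v=0,ok=F)] out:-; in:P3
Tick 5: [PARSE:-, VALIDATE:P3(v=20,ok=F), TRANSFORM:-, EMIT:P2(v=0,ok=F)] out:P1(v=0); in:-
Tick 6: [PARSE:-, VALIDATE:-, TRANSFORM:P3(v=0,ok=F), EMIT:-] out:P2(v=0); in:-
Tick 7: [PARSE:-, VALIDATE:-, TRANSFORM:-, EMIT:P3(v=0,ok=F)] out:-; in:-
At end of tick 7: ['-', '-', '-', 'P3']

Answer: - - - P3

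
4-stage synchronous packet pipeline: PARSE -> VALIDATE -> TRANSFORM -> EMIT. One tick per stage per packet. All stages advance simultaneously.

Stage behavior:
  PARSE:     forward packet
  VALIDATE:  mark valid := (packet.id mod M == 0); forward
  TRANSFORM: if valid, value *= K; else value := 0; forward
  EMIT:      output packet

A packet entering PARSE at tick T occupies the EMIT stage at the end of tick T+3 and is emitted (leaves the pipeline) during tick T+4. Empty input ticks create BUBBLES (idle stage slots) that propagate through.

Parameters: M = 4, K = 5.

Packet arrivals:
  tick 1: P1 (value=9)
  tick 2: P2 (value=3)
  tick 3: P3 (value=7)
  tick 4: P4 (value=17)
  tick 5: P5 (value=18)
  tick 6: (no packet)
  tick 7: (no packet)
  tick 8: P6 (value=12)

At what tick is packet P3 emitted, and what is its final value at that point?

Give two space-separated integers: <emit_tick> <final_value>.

Answer: 7 0

Derivation:
Tick 1: [PARSE:P1(v=9,ok=F), VALIDATE:-, TRANSFORM:-, EMIT:-] out:-; in:P1
Tick 2: [PARSE:P2(v=3,ok=F), VALIDATE:P1(v=9,ok=F), TRANSFORM:-, EMIT:-] out:-; in:P2
Tick 3: [PARSE:P3(v=7,ok=F), VALIDATE:P2(v=3,ok=F), TRANSFORM:P1(v=0,ok=F), EMIT:-] out:-; in:P3
Tick 4: [PARSE:P4(v=17,ok=F), VALIDATE:P3(v=7,ok=F), TRANSFORM:P2(v=0,ok=F), EMIT:P1(v=0,ok=F)] out:-; in:P4
Tick 5: [PARSE:P5(v=18,ok=F), VALIDATE:P4(v=17,ok=T), TRANSFORM:P3(v=0,ok=F), EMIT:P2(v=0,ok=F)] out:P1(v=0); in:P5
Tick 6: [PARSE:-, VALIDATE:P5(v=18,ok=F), TRANSFORM:P4(v=85,ok=T), EMIT:P3(v=0,ok=F)] out:P2(v=0); in:-
Tick 7: [PARSE:-, VALIDATE:-, TRANSFORM:P5(v=0,ok=F), EMIT:P4(v=85,ok=T)] out:P3(v=0); in:-
Tick 8: [PARSE:P6(v=12,ok=F), VALIDATE:-, TRANSFORM:-, EMIT:P5(v=0,ok=F)] out:P4(v=85); in:P6
Tick 9: [PARSE:-, VALIDATE:P6(v=12,ok=F), TRANSFORM:-, EMIT:-] out:P5(v=0); in:-
Tick 10: [PARSE:-, VALIDATE:-, TRANSFORM:P6(v=0,ok=F), EMIT:-] out:-; in:-
Tick 11: [PARSE:-, VALIDATE:-, TRANSFORM:-, EMIT:P6(v=0,ok=F)] out:-; in:-
Tick 12: [PARSE:-, VALIDATE:-, TRANSFORM:-, EMIT:-] out:P6(v=0); in:-
P3: arrives tick 3, valid=False (id=3, id%4=3), emit tick 7, final value 0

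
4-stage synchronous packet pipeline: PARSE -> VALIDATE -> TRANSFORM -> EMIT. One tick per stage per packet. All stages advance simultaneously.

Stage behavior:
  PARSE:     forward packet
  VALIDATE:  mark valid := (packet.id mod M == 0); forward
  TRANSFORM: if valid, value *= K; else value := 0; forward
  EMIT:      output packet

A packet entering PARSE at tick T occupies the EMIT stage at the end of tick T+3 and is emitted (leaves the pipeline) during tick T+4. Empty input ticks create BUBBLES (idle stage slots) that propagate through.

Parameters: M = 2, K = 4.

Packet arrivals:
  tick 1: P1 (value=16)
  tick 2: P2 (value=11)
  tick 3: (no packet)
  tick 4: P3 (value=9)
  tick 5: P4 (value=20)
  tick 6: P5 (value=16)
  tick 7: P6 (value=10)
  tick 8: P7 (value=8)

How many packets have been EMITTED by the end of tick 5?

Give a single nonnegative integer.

Tick 1: [PARSE:P1(v=16,ok=F), VALIDATE:-, TRANSFORM:-, EMIT:-] out:-; in:P1
Tick 2: [PARSE:P2(v=11,ok=F), VALIDATE:P1(v=16,ok=F), TRANSFORM:-, EMIT:-] out:-; in:P2
Tick 3: [PARSE:-, VALIDATE:P2(v=11,ok=T), TRANSFORM:P1(v=0,ok=F), EMIT:-] out:-; in:-
Tick 4: [PARSE:P3(v=9,ok=F), VALIDATE:-, TRANSFORM:P2(v=44,ok=T), EMIT:P1(v=0,ok=F)] out:-; in:P3
Tick 5: [PARSE:P4(v=20,ok=F), VALIDATE:P3(v=9,ok=F), TRANSFORM:-, EMIT:P2(v=44,ok=T)] out:P1(v=0); in:P4
Emitted by tick 5: ['P1']

Answer: 1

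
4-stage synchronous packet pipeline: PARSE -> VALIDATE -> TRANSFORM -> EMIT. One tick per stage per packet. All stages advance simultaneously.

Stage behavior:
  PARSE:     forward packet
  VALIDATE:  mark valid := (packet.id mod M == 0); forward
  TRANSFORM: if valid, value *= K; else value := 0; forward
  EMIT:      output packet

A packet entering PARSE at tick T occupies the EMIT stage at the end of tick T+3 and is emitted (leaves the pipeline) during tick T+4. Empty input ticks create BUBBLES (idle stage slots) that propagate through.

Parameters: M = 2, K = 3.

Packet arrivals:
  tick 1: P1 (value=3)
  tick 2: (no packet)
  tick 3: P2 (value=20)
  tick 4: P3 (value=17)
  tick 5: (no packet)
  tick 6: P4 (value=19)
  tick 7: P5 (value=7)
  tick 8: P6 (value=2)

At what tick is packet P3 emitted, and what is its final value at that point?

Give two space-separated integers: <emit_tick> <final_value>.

Answer: 8 0

Derivation:
Tick 1: [PARSE:P1(v=3,ok=F), VALIDATE:-, TRANSFORM:-, EMIT:-] out:-; in:P1
Tick 2: [PARSE:-, VALIDATE:P1(v=3,ok=F), TRANSFORM:-, EMIT:-] out:-; in:-
Tick 3: [PARSE:P2(v=20,ok=F), VALIDATE:-, TRANSFORM:P1(v=0,ok=F), EMIT:-] out:-; in:P2
Tick 4: [PARSE:P3(v=17,ok=F), VALIDATE:P2(v=20,ok=T), TRANSFORM:-, EMIT:P1(v=0,ok=F)] out:-; in:P3
Tick 5: [PARSE:-, VALIDATE:P3(v=17,ok=F), TRANSFORM:P2(v=60,ok=T), EMIT:-] out:P1(v=0); in:-
Tick 6: [PARSE:P4(v=19,ok=F), VALIDATE:-, TRANSFORM:P3(v=0,ok=F), EMIT:P2(v=60,ok=T)] out:-; in:P4
Tick 7: [PARSE:P5(v=7,ok=F), VALIDATE:P4(v=19,ok=T), TRANSFORM:-, EMIT:P3(v=0,ok=F)] out:P2(v=60); in:P5
Tick 8: [PARSE:P6(v=2,ok=F), VALIDATE:P5(v=7,ok=F), TRANSFORM:P4(v=57,ok=T), EMIT:-] out:P3(v=0); in:P6
Tick 9: [PARSE:-, VALIDATE:P6(v=2,ok=T), TRANSFORM:P5(v=0,ok=F), EMIT:P4(v=57,ok=T)] out:-; in:-
Tick 10: [PARSE:-, VALIDATE:-, TRANSFORM:P6(v=6,ok=T), EMIT:P5(v=0,ok=F)] out:P4(v=57); in:-
Tick 11: [PARSE:-, VALIDATE:-, TRANSFORM:-, EMIT:P6(v=6,ok=T)] out:P5(v=0); in:-
Tick 12: [PARSE:-, VALIDATE:-, TRANSFORM:-, EMIT:-] out:P6(v=6); in:-
P3: arrives tick 4, valid=False (id=3, id%2=1), emit tick 8, final value 0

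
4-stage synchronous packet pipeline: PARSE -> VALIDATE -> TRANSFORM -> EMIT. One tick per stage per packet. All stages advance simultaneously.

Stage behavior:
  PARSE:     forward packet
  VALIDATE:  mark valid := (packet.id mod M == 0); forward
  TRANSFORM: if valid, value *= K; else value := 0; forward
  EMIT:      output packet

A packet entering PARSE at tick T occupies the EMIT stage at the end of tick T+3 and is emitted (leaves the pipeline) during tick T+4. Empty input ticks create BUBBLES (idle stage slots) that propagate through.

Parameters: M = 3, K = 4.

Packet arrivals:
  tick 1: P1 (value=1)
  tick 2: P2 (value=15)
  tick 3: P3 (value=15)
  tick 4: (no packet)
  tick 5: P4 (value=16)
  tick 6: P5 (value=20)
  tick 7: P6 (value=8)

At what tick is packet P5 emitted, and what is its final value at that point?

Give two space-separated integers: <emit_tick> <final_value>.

Tick 1: [PARSE:P1(v=1,ok=F), VALIDATE:-, TRANSFORM:-, EMIT:-] out:-; in:P1
Tick 2: [PARSE:P2(v=15,ok=F), VALIDATE:P1(v=1,ok=F), TRANSFORM:-, EMIT:-] out:-; in:P2
Tick 3: [PARSE:P3(v=15,ok=F), VALIDATE:P2(v=15,ok=F), TRANSFORM:P1(v=0,ok=F), EMIT:-] out:-; in:P3
Tick 4: [PARSE:-, VALIDATE:P3(v=15,ok=T), TRANSFORM:P2(v=0,ok=F), EMIT:P1(v=0,ok=F)] out:-; in:-
Tick 5: [PARSE:P4(v=16,ok=F), VALIDATE:-, TRANSFORM:P3(v=60,ok=T), EMIT:P2(v=0,ok=F)] out:P1(v=0); in:P4
Tick 6: [PARSE:P5(v=20,ok=F), VALIDATE:P4(v=16,ok=F), TRANSFORM:-, EMIT:P3(v=60,ok=T)] out:P2(v=0); in:P5
Tick 7: [PARSE:P6(v=8,ok=F), VALIDATE:P5(v=20,ok=F), TRANSFORM:P4(v=0,ok=F), EMIT:-] out:P3(v=60); in:P6
Tick 8: [PARSE:-, VALIDATE:P6(v=8,ok=T), TRANSFORM:P5(v=0,ok=F), EMIT:P4(v=0,ok=F)] out:-; in:-
Tick 9: [PARSE:-, VALIDATE:-, TRANSFORM:P6(v=32,ok=T), EMIT:P5(v=0,ok=F)] out:P4(v=0); in:-
Tick 10: [PARSE:-, VALIDATE:-, TRANSFORM:-, EMIT:P6(v=32,ok=T)] out:P5(v=0); in:-
Tick 11: [PARSE:-, VALIDATE:-, TRANSFORM:-, EMIT:-] out:P6(v=32); in:-
P5: arrives tick 6, valid=False (id=5, id%3=2), emit tick 10, final value 0

Answer: 10 0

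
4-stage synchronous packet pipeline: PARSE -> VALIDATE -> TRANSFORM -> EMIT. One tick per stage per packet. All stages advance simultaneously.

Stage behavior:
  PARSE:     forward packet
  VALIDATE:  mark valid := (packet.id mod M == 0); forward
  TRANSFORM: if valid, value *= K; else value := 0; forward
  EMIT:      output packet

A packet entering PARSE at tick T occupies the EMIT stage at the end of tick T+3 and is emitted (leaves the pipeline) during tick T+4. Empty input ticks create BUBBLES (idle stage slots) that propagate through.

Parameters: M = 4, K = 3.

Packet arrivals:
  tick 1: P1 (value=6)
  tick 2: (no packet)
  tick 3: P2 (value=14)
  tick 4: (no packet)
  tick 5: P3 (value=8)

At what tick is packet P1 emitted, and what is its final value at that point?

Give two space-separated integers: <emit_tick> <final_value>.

Tick 1: [PARSE:P1(v=6,ok=F), VALIDATE:-, TRANSFORM:-, EMIT:-] out:-; in:P1
Tick 2: [PARSE:-, VALIDATE:P1(v=6,ok=F), TRANSFORM:-, EMIT:-] out:-; in:-
Tick 3: [PARSE:P2(v=14,ok=F), VALIDATE:-, TRANSFORM:P1(v=0,ok=F), EMIT:-] out:-; in:P2
Tick 4: [PARSE:-, VALIDATE:P2(v=14,ok=F), TRANSFORM:-, EMIT:P1(v=0,ok=F)] out:-; in:-
Tick 5: [PARSE:P3(v=8,ok=F), VALIDATE:-, TRANSFORM:P2(v=0,ok=F), EMIT:-] out:P1(v=0); in:P3
Tick 6: [PARSE:-, VALIDATE:P3(v=8,ok=F), TRANSFORM:-, EMIT:P2(v=0,ok=F)] out:-; in:-
Tick 7: [PARSE:-, VALIDATE:-, TRANSFORM:P3(v=0,ok=F), EMIT:-] out:P2(v=0); in:-
Tick 8: [PARSE:-, VALIDATE:-, TRANSFORM:-, EMIT:P3(v=0,ok=F)] out:-; in:-
Tick 9: [PARSE:-, VALIDATE:-, TRANSFORM:-, EMIT:-] out:P3(v=0); in:-
P1: arrives tick 1, valid=False (id=1, id%4=1), emit tick 5, final value 0

Answer: 5 0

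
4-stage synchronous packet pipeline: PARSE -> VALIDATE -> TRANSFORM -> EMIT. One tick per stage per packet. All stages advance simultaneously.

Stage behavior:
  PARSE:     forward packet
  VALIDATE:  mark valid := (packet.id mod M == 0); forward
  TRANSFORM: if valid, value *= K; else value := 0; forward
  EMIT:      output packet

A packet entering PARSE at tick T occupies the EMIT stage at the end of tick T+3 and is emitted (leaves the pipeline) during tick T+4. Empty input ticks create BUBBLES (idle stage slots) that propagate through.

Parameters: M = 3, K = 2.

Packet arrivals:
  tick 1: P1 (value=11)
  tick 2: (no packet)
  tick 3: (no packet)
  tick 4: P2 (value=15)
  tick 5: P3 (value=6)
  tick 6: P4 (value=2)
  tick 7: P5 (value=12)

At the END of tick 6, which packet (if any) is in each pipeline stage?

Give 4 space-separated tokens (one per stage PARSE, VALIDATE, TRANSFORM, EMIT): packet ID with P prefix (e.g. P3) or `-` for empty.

Tick 1: [PARSE:P1(v=11,ok=F), VALIDATE:-, TRANSFORM:-, EMIT:-] out:-; in:P1
Tick 2: [PARSE:-, VALIDATE:P1(v=11,ok=F), TRANSFORM:-, EMIT:-] out:-; in:-
Tick 3: [PARSE:-, VALIDATE:-, TRANSFORM:P1(v=0,ok=F), EMIT:-] out:-; in:-
Tick 4: [PARSE:P2(v=15,ok=F), VALIDATE:-, TRANSFORM:-, EMIT:P1(v=0,ok=F)] out:-; in:P2
Tick 5: [PARSE:P3(v=6,ok=F), VALIDATE:P2(v=15,ok=F), TRANSFORM:-, EMIT:-] out:P1(v=0); in:P3
Tick 6: [PARSE:P4(v=2,ok=F), VALIDATE:P3(v=6,ok=T), TRANSFORM:P2(v=0,ok=F), EMIT:-] out:-; in:P4
At end of tick 6: ['P4', 'P3', 'P2', '-']

Answer: P4 P3 P2 -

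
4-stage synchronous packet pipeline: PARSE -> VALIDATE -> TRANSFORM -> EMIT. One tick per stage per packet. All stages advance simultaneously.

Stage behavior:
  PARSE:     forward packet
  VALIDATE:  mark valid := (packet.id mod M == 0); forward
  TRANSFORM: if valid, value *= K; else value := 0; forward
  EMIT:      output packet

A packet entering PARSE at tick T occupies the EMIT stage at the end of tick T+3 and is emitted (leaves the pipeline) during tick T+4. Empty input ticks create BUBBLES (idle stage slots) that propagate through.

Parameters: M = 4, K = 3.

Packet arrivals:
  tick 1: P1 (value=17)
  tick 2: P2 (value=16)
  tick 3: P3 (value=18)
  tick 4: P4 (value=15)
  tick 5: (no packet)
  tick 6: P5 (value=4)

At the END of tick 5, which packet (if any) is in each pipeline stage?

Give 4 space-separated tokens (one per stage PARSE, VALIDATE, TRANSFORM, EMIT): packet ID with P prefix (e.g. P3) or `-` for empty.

Answer: - P4 P3 P2

Derivation:
Tick 1: [PARSE:P1(v=17,ok=F), VALIDATE:-, TRANSFORM:-, EMIT:-] out:-; in:P1
Tick 2: [PARSE:P2(v=16,ok=F), VALIDATE:P1(v=17,ok=F), TRANSFORM:-, EMIT:-] out:-; in:P2
Tick 3: [PARSE:P3(v=18,ok=F), VALIDATE:P2(v=16,ok=F), TRANSFORM:P1(v=0,ok=F), EMIT:-] out:-; in:P3
Tick 4: [PARSE:P4(v=15,ok=F), VALIDATE:P3(v=18,ok=F), TRANSFORM:P2(v=0,ok=F), EMIT:P1(v=0,ok=F)] out:-; in:P4
Tick 5: [PARSE:-, VALIDATE:P4(v=15,ok=T), TRANSFORM:P3(v=0,ok=F), EMIT:P2(v=0,ok=F)] out:P1(v=0); in:-
At end of tick 5: ['-', 'P4', 'P3', 'P2']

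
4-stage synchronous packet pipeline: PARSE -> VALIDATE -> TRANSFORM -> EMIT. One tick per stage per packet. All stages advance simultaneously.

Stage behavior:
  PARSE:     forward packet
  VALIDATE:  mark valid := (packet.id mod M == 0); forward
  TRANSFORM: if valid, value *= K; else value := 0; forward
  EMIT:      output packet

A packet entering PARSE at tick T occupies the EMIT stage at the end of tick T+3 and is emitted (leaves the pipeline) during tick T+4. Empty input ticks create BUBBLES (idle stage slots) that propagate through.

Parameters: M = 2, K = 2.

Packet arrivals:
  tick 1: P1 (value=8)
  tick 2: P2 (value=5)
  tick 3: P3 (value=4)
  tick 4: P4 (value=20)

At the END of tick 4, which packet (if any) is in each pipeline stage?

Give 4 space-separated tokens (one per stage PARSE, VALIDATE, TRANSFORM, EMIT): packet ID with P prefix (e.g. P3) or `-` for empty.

Tick 1: [PARSE:P1(v=8,ok=F), VALIDATE:-, TRANSFORM:-, EMIT:-] out:-; in:P1
Tick 2: [PARSE:P2(v=5,ok=F), VALIDATE:P1(v=8,ok=F), TRANSFORM:-, EMIT:-] out:-; in:P2
Tick 3: [PARSE:P3(v=4,ok=F), VALIDATE:P2(v=5,ok=T), TRANSFORM:P1(v=0,ok=F), EMIT:-] out:-; in:P3
Tick 4: [PARSE:P4(v=20,ok=F), VALIDATE:P3(v=4,ok=F), TRANSFORM:P2(v=10,ok=T), EMIT:P1(v=0,ok=F)] out:-; in:P4
At end of tick 4: ['P4', 'P3', 'P2', 'P1']

Answer: P4 P3 P2 P1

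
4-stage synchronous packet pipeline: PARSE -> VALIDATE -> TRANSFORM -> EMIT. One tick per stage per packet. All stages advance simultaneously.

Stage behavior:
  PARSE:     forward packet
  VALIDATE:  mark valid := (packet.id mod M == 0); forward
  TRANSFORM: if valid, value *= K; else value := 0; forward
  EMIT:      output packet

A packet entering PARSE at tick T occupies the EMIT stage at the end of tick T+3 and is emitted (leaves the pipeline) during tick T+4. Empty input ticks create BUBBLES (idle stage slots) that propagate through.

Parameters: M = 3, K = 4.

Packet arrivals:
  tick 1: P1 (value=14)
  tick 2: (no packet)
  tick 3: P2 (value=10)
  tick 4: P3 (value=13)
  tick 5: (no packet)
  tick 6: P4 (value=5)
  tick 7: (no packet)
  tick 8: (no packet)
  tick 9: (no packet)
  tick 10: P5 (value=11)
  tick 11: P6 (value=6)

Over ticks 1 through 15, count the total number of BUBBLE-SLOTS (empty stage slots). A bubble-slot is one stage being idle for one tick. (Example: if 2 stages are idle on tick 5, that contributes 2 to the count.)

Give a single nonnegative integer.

Tick 1: [PARSE:P1(v=14,ok=F), VALIDATE:-, TRANSFORM:-, EMIT:-] out:-; bubbles=3
Tick 2: [PARSE:-, VALIDATE:P1(v=14,ok=F), TRANSFORM:-, EMIT:-] out:-; bubbles=3
Tick 3: [PARSE:P2(v=10,ok=F), VALIDATE:-, TRANSFORM:P1(v=0,ok=F), EMIT:-] out:-; bubbles=2
Tick 4: [PARSE:P3(v=13,ok=F), VALIDATE:P2(v=10,ok=F), TRANSFORM:-, EMIT:P1(v=0,ok=F)] out:-; bubbles=1
Tick 5: [PARSE:-, VALIDATE:P3(v=13,ok=T), TRANSFORM:P2(v=0,ok=F), EMIT:-] out:P1(v=0); bubbles=2
Tick 6: [PARSE:P4(v=5,ok=F), VALIDATE:-, TRANSFORM:P3(v=52,ok=T), EMIT:P2(v=0,ok=F)] out:-; bubbles=1
Tick 7: [PARSE:-, VALIDATE:P4(v=5,ok=F), TRANSFORM:-, EMIT:P3(v=52,ok=T)] out:P2(v=0); bubbles=2
Tick 8: [PARSE:-, VALIDATE:-, TRANSFORM:P4(v=0,ok=F), EMIT:-] out:P3(v=52); bubbles=3
Tick 9: [PARSE:-, VALIDATE:-, TRANSFORM:-, EMIT:P4(v=0,ok=F)] out:-; bubbles=3
Tick 10: [PARSE:P5(v=11,ok=F), VALIDATE:-, TRANSFORM:-, EMIT:-] out:P4(v=0); bubbles=3
Tick 11: [PARSE:P6(v=6,ok=F), VALIDATE:P5(v=11,ok=F), TRANSFORM:-, EMIT:-] out:-; bubbles=2
Tick 12: [PARSE:-, VALIDATE:P6(v=6,ok=T), TRANSFORM:P5(v=0,ok=F), EMIT:-] out:-; bubbles=2
Tick 13: [PARSE:-, VALIDATE:-, TRANSFORM:P6(v=24,ok=T), EMIT:P5(v=0,ok=F)] out:-; bubbles=2
Tick 14: [PARSE:-, VALIDATE:-, TRANSFORM:-, EMIT:P6(v=24,ok=T)] out:P5(v=0); bubbles=3
Tick 15: [PARSE:-, VALIDATE:-, TRANSFORM:-, EMIT:-] out:P6(v=24); bubbles=4
Total bubble-slots: 36

Answer: 36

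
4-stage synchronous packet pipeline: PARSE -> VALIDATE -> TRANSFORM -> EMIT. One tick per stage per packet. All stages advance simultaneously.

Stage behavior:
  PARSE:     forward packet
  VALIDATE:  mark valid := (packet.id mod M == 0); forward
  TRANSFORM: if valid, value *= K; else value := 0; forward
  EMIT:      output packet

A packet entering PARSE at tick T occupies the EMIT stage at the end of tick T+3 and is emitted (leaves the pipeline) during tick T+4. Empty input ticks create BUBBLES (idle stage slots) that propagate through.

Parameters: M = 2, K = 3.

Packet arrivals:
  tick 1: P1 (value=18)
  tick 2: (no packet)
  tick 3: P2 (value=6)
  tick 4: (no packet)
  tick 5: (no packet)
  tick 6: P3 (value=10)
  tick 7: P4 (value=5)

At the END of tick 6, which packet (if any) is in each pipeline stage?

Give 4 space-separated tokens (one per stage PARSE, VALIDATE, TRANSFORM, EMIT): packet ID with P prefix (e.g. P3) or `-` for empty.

Answer: P3 - - P2

Derivation:
Tick 1: [PARSE:P1(v=18,ok=F), VALIDATE:-, TRANSFORM:-, EMIT:-] out:-; in:P1
Tick 2: [PARSE:-, VALIDATE:P1(v=18,ok=F), TRANSFORM:-, EMIT:-] out:-; in:-
Tick 3: [PARSE:P2(v=6,ok=F), VALIDATE:-, TRANSFORM:P1(v=0,ok=F), EMIT:-] out:-; in:P2
Tick 4: [PARSE:-, VALIDATE:P2(v=6,ok=T), TRANSFORM:-, EMIT:P1(v=0,ok=F)] out:-; in:-
Tick 5: [PARSE:-, VALIDATE:-, TRANSFORM:P2(v=18,ok=T), EMIT:-] out:P1(v=0); in:-
Tick 6: [PARSE:P3(v=10,ok=F), VALIDATE:-, TRANSFORM:-, EMIT:P2(v=18,ok=T)] out:-; in:P3
At end of tick 6: ['P3', '-', '-', 'P2']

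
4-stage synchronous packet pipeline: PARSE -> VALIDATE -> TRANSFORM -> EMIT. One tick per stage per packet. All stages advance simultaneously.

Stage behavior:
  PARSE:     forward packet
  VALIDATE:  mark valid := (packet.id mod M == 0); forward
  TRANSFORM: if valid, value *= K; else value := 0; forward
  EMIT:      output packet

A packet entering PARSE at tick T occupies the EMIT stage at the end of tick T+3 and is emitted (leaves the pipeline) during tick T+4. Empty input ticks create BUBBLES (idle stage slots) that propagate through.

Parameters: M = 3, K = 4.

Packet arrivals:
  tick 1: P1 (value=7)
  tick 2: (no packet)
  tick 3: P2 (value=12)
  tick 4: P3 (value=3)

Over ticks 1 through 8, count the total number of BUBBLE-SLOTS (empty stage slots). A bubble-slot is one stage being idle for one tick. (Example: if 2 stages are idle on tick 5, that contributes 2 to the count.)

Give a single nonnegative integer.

Answer: 20

Derivation:
Tick 1: [PARSE:P1(v=7,ok=F), VALIDATE:-, TRANSFORM:-, EMIT:-] out:-; bubbles=3
Tick 2: [PARSE:-, VALIDATE:P1(v=7,ok=F), TRANSFORM:-, EMIT:-] out:-; bubbles=3
Tick 3: [PARSE:P2(v=12,ok=F), VALIDATE:-, TRANSFORM:P1(v=0,ok=F), EMIT:-] out:-; bubbles=2
Tick 4: [PARSE:P3(v=3,ok=F), VALIDATE:P2(v=12,ok=F), TRANSFORM:-, EMIT:P1(v=0,ok=F)] out:-; bubbles=1
Tick 5: [PARSE:-, VALIDATE:P3(v=3,ok=T), TRANSFORM:P2(v=0,ok=F), EMIT:-] out:P1(v=0); bubbles=2
Tick 6: [PARSE:-, VALIDATE:-, TRANSFORM:P3(v=12,ok=T), EMIT:P2(v=0,ok=F)] out:-; bubbles=2
Tick 7: [PARSE:-, VALIDATE:-, TRANSFORM:-, EMIT:P3(v=12,ok=T)] out:P2(v=0); bubbles=3
Tick 8: [PARSE:-, VALIDATE:-, TRANSFORM:-, EMIT:-] out:P3(v=12); bubbles=4
Total bubble-slots: 20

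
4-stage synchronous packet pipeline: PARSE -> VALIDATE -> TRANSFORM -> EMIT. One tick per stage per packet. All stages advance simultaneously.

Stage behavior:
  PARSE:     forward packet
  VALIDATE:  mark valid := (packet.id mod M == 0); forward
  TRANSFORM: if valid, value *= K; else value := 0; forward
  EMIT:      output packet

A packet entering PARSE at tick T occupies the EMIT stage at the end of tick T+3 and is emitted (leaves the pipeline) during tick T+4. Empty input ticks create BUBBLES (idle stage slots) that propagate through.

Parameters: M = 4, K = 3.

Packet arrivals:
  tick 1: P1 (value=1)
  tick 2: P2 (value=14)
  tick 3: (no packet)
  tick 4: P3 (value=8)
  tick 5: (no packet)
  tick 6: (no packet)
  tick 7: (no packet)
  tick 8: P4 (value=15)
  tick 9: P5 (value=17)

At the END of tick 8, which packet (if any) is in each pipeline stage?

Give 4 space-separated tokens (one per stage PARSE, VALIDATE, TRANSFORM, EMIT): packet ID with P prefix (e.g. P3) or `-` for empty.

Answer: P4 - - -

Derivation:
Tick 1: [PARSE:P1(v=1,ok=F), VALIDATE:-, TRANSFORM:-, EMIT:-] out:-; in:P1
Tick 2: [PARSE:P2(v=14,ok=F), VALIDATE:P1(v=1,ok=F), TRANSFORM:-, EMIT:-] out:-; in:P2
Tick 3: [PARSE:-, VALIDATE:P2(v=14,ok=F), TRANSFORM:P1(v=0,ok=F), EMIT:-] out:-; in:-
Tick 4: [PARSE:P3(v=8,ok=F), VALIDATE:-, TRANSFORM:P2(v=0,ok=F), EMIT:P1(v=0,ok=F)] out:-; in:P3
Tick 5: [PARSE:-, VALIDATE:P3(v=8,ok=F), TRANSFORM:-, EMIT:P2(v=0,ok=F)] out:P1(v=0); in:-
Tick 6: [PARSE:-, VALIDATE:-, TRANSFORM:P3(v=0,ok=F), EMIT:-] out:P2(v=0); in:-
Tick 7: [PARSE:-, VALIDATE:-, TRANSFORM:-, EMIT:P3(v=0,ok=F)] out:-; in:-
Tick 8: [PARSE:P4(v=15,ok=F), VALIDATE:-, TRANSFORM:-, EMIT:-] out:P3(v=0); in:P4
At end of tick 8: ['P4', '-', '-', '-']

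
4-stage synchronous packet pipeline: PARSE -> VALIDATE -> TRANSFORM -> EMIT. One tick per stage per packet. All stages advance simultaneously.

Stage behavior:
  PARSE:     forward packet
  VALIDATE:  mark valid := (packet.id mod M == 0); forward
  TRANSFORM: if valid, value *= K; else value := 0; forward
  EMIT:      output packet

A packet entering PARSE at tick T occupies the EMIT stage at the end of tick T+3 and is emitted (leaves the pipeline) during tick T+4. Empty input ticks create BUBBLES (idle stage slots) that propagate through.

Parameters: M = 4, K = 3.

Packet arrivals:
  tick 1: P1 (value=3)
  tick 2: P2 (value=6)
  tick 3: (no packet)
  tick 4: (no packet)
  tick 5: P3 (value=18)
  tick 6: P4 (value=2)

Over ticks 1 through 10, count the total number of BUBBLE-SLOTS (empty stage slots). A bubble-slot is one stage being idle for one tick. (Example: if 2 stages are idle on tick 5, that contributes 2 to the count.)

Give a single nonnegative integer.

Answer: 24

Derivation:
Tick 1: [PARSE:P1(v=3,ok=F), VALIDATE:-, TRANSFORM:-, EMIT:-] out:-; bubbles=3
Tick 2: [PARSE:P2(v=6,ok=F), VALIDATE:P1(v=3,ok=F), TRANSFORM:-, EMIT:-] out:-; bubbles=2
Tick 3: [PARSE:-, VALIDATE:P2(v=6,ok=F), TRANSFORM:P1(v=0,ok=F), EMIT:-] out:-; bubbles=2
Tick 4: [PARSE:-, VALIDATE:-, TRANSFORM:P2(v=0,ok=F), EMIT:P1(v=0,ok=F)] out:-; bubbles=2
Tick 5: [PARSE:P3(v=18,ok=F), VALIDATE:-, TRANSFORM:-, EMIT:P2(v=0,ok=F)] out:P1(v=0); bubbles=2
Tick 6: [PARSE:P4(v=2,ok=F), VALIDATE:P3(v=18,ok=F), TRANSFORM:-, EMIT:-] out:P2(v=0); bubbles=2
Tick 7: [PARSE:-, VALIDATE:P4(v=2,ok=T), TRANSFORM:P3(v=0,ok=F), EMIT:-] out:-; bubbles=2
Tick 8: [PARSE:-, VALIDATE:-, TRANSFORM:P4(v=6,ok=T), EMIT:P3(v=0,ok=F)] out:-; bubbles=2
Tick 9: [PARSE:-, VALIDATE:-, TRANSFORM:-, EMIT:P4(v=6,ok=T)] out:P3(v=0); bubbles=3
Tick 10: [PARSE:-, VALIDATE:-, TRANSFORM:-, EMIT:-] out:P4(v=6); bubbles=4
Total bubble-slots: 24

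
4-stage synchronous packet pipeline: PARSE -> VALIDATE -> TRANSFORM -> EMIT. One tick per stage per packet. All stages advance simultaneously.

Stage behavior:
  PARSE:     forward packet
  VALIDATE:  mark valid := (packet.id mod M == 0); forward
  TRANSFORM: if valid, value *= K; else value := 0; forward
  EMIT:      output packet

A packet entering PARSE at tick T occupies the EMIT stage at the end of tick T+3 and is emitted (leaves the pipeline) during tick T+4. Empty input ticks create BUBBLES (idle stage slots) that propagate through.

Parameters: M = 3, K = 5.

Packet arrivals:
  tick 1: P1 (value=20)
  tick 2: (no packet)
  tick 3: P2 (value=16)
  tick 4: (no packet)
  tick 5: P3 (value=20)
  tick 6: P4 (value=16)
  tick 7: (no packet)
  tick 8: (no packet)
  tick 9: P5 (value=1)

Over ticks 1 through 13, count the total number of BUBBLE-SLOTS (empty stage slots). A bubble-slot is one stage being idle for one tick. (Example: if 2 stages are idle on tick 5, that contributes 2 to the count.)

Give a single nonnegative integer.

Answer: 32

Derivation:
Tick 1: [PARSE:P1(v=20,ok=F), VALIDATE:-, TRANSFORM:-, EMIT:-] out:-; bubbles=3
Tick 2: [PARSE:-, VALIDATE:P1(v=20,ok=F), TRANSFORM:-, EMIT:-] out:-; bubbles=3
Tick 3: [PARSE:P2(v=16,ok=F), VALIDATE:-, TRANSFORM:P1(v=0,ok=F), EMIT:-] out:-; bubbles=2
Tick 4: [PARSE:-, VALIDATE:P2(v=16,ok=F), TRANSFORM:-, EMIT:P1(v=0,ok=F)] out:-; bubbles=2
Tick 5: [PARSE:P3(v=20,ok=F), VALIDATE:-, TRANSFORM:P2(v=0,ok=F), EMIT:-] out:P1(v=0); bubbles=2
Tick 6: [PARSE:P4(v=16,ok=F), VALIDATE:P3(v=20,ok=T), TRANSFORM:-, EMIT:P2(v=0,ok=F)] out:-; bubbles=1
Tick 7: [PARSE:-, VALIDATE:P4(v=16,ok=F), TRANSFORM:P3(v=100,ok=T), EMIT:-] out:P2(v=0); bubbles=2
Tick 8: [PARSE:-, VALIDATE:-, TRANSFORM:P4(v=0,ok=F), EMIT:P3(v=100,ok=T)] out:-; bubbles=2
Tick 9: [PARSE:P5(v=1,ok=F), VALIDATE:-, TRANSFORM:-, EMIT:P4(v=0,ok=F)] out:P3(v=100); bubbles=2
Tick 10: [PARSE:-, VALIDATE:P5(v=1,ok=F), TRANSFORM:-, EMIT:-] out:P4(v=0); bubbles=3
Tick 11: [PARSE:-, VALIDATE:-, TRANSFORM:P5(v=0,ok=F), EMIT:-] out:-; bubbles=3
Tick 12: [PARSE:-, VALIDATE:-, TRANSFORM:-, EMIT:P5(v=0,ok=F)] out:-; bubbles=3
Tick 13: [PARSE:-, VALIDATE:-, TRANSFORM:-, EMIT:-] out:P5(v=0); bubbles=4
Total bubble-slots: 32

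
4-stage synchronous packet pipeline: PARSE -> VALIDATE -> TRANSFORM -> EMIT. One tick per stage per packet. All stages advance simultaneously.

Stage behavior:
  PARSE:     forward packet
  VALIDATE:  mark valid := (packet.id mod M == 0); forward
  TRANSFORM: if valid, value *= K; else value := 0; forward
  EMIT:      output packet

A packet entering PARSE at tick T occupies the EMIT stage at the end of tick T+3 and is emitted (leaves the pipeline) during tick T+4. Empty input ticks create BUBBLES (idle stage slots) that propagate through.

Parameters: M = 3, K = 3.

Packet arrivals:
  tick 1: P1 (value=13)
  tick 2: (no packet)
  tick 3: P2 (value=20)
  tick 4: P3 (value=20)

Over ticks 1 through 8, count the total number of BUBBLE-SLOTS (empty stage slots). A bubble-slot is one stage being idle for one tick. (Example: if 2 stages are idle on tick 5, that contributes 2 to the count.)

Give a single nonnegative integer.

Answer: 20

Derivation:
Tick 1: [PARSE:P1(v=13,ok=F), VALIDATE:-, TRANSFORM:-, EMIT:-] out:-; bubbles=3
Tick 2: [PARSE:-, VALIDATE:P1(v=13,ok=F), TRANSFORM:-, EMIT:-] out:-; bubbles=3
Tick 3: [PARSE:P2(v=20,ok=F), VALIDATE:-, TRANSFORM:P1(v=0,ok=F), EMIT:-] out:-; bubbles=2
Tick 4: [PARSE:P3(v=20,ok=F), VALIDATE:P2(v=20,ok=F), TRANSFORM:-, EMIT:P1(v=0,ok=F)] out:-; bubbles=1
Tick 5: [PARSE:-, VALIDATE:P3(v=20,ok=T), TRANSFORM:P2(v=0,ok=F), EMIT:-] out:P1(v=0); bubbles=2
Tick 6: [PARSE:-, VALIDATE:-, TRANSFORM:P3(v=60,ok=T), EMIT:P2(v=0,ok=F)] out:-; bubbles=2
Tick 7: [PARSE:-, VALIDATE:-, TRANSFORM:-, EMIT:P3(v=60,ok=T)] out:P2(v=0); bubbles=3
Tick 8: [PARSE:-, VALIDATE:-, TRANSFORM:-, EMIT:-] out:P3(v=60); bubbles=4
Total bubble-slots: 20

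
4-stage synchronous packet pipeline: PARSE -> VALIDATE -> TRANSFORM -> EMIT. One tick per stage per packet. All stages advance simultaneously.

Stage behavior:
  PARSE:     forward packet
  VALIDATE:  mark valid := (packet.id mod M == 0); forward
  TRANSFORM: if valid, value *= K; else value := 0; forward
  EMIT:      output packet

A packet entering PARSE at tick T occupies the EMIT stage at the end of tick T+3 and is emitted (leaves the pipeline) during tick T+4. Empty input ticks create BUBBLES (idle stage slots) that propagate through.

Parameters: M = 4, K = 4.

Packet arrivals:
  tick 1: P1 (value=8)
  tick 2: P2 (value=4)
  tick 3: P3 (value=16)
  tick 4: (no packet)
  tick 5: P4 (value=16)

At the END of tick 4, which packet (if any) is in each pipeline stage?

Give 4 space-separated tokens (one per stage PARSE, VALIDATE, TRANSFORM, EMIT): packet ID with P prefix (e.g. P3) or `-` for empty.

Answer: - P3 P2 P1

Derivation:
Tick 1: [PARSE:P1(v=8,ok=F), VALIDATE:-, TRANSFORM:-, EMIT:-] out:-; in:P1
Tick 2: [PARSE:P2(v=4,ok=F), VALIDATE:P1(v=8,ok=F), TRANSFORM:-, EMIT:-] out:-; in:P2
Tick 3: [PARSE:P3(v=16,ok=F), VALIDATE:P2(v=4,ok=F), TRANSFORM:P1(v=0,ok=F), EMIT:-] out:-; in:P3
Tick 4: [PARSE:-, VALIDATE:P3(v=16,ok=F), TRANSFORM:P2(v=0,ok=F), EMIT:P1(v=0,ok=F)] out:-; in:-
At end of tick 4: ['-', 'P3', 'P2', 'P1']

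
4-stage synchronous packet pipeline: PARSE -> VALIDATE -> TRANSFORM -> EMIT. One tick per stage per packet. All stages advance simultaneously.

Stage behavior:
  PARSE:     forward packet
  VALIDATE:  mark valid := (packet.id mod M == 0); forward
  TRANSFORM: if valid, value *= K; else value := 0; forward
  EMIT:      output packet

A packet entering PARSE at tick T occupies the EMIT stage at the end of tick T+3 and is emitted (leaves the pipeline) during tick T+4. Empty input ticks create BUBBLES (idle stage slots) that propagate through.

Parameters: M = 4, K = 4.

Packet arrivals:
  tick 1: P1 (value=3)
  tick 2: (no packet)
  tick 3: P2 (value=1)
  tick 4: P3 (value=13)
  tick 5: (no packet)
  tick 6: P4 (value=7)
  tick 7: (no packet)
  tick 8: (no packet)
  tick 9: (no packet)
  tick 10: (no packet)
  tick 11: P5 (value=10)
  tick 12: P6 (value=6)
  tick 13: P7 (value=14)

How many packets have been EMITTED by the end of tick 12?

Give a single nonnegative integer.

Tick 1: [PARSE:P1(v=3,ok=F), VALIDATE:-, TRANSFORM:-, EMIT:-] out:-; in:P1
Tick 2: [PARSE:-, VALIDATE:P1(v=3,ok=F), TRANSFORM:-, EMIT:-] out:-; in:-
Tick 3: [PARSE:P2(v=1,ok=F), VALIDATE:-, TRANSFORM:P1(v=0,ok=F), EMIT:-] out:-; in:P2
Tick 4: [PARSE:P3(v=13,ok=F), VALIDATE:P2(v=1,ok=F), TRANSFORM:-, EMIT:P1(v=0,ok=F)] out:-; in:P3
Tick 5: [PARSE:-, VALIDATE:P3(v=13,ok=F), TRANSFORM:P2(v=0,ok=F), EMIT:-] out:P1(v=0); in:-
Tick 6: [PARSE:P4(v=7,ok=F), VALIDATE:-, TRANSFORM:P3(v=0,ok=F), EMIT:P2(v=0,ok=F)] out:-; in:P4
Tick 7: [PARSE:-, VALIDATE:P4(v=7,ok=T), TRANSFORM:-, EMIT:P3(v=0,ok=F)] out:P2(v=0); in:-
Tick 8: [PARSE:-, VALIDATE:-, TRANSFORM:P4(v=28,ok=T), EMIT:-] out:P3(v=0); in:-
Tick 9: [PARSE:-, VALIDATE:-, TRANSFORM:-, EMIT:P4(v=28,ok=T)] out:-; in:-
Tick 10: [PARSE:-, VALIDATE:-, TRANSFORM:-, EMIT:-] out:P4(v=28); in:-
Tick 11: [PARSE:P5(v=10,ok=F), VALIDATE:-, TRANSFORM:-, EMIT:-] out:-; in:P5
Tick 12: [PARSE:P6(v=6,ok=F), VALIDATE:P5(v=10,ok=F), TRANSFORM:-, EMIT:-] out:-; in:P6
Emitted by tick 12: ['P1', 'P2', 'P3', 'P4']

Answer: 4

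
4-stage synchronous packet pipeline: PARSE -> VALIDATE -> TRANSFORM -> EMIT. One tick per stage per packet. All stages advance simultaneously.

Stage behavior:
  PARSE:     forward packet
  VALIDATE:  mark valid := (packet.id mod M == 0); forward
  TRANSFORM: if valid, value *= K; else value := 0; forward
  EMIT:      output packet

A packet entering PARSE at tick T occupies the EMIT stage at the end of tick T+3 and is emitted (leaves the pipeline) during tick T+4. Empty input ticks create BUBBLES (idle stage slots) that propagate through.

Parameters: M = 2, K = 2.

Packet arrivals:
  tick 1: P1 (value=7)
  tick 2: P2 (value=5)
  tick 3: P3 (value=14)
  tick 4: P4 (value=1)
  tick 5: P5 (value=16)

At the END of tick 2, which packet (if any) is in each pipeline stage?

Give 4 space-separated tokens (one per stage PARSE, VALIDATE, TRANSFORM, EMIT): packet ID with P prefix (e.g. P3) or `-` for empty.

Answer: P2 P1 - -

Derivation:
Tick 1: [PARSE:P1(v=7,ok=F), VALIDATE:-, TRANSFORM:-, EMIT:-] out:-; in:P1
Tick 2: [PARSE:P2(v=5,ok=F), VALIDATE:P1(v=7,ok=F), TRANSFORM:-, EMIT:-] out:-; in:P2
At end of tick 2: ['P2', 'P1', '-', '-']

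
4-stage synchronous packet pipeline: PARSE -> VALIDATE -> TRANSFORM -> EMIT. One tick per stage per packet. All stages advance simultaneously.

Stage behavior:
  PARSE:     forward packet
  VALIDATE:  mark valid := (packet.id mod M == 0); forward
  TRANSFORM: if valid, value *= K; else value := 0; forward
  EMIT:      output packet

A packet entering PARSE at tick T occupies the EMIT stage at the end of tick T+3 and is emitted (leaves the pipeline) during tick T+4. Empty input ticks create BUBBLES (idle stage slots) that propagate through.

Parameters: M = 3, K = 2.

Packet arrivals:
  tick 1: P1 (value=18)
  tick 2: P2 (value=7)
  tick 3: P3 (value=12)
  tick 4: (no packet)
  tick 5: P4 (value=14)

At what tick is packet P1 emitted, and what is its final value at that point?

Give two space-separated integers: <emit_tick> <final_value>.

Answer: 5 0

Derivation:
Tick 1: [PARSE:P1(v=18,ok=F), VALIDATE:-, TRANSFORM:-, EMIT:-] out:-; in:P1
Tick 2: [PARSE:P2(v=7,ok=F), VALIDATE:P1(v=18,ok=F), TRANSFORM:-, EMIT:-] out:-; in:P2
Tick 3: [PARSE:P3(v=12,ok=F), VALIDATE:P2(v=7,ok=F), TRANSFORM:P1(v=0,ok=F), EMIT:-] out:-; in:P3
Tick 4: [PARSE:-, VALIDATE:P3(v=12,ok=T), TRANSFORM:P2(v=0,ok=F), EMIT:P1(v=0,ok=F)] out:-; in:-
Tick 5: [PARSE:P4(v=14,ok=F), VALIDATE:-, TRANSFORM:P3(v=24,ok=T), EMIT:P2(v=0,ok=F)] out:P1(v=0); in:P4
Tick 6: [PARSE:-, VALIDATE:P4(v=14,ok=F), TRANSFORM:-, EMIT:P3(v=24,ok=T)] out:P2(v=0); in:-
Tick 7: [PARSE:-, VALIDATE:-, TRANSFORM:P4(v=0,ok=F), EMIT:-] out:P3(v=24); in:-
Tick 8: [PARSE:-, VALIDATE:-, TRANSFORM:-, EMIT:P4(v=0,ok=F)] out:-; in:-
Tick 9: [PARSE:-, VALIDATE:-, TRANSFORM:-, EMIT:-] out:P4(v=0); in:-
P1: arrives tick 1, valid=False (id=1, id%3=1), emit tick 5, final value 0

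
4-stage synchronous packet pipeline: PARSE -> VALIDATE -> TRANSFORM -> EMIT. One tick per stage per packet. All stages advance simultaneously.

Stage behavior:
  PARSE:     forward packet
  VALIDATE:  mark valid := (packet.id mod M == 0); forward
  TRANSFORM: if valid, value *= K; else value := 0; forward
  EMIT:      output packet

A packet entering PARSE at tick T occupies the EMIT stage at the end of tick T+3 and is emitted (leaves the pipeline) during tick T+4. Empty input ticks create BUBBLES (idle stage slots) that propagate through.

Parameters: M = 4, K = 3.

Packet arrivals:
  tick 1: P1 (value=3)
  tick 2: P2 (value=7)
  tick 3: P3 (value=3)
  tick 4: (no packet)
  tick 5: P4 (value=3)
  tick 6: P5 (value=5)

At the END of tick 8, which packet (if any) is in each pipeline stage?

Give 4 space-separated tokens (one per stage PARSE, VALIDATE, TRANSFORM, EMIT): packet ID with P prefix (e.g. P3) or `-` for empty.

Answer: - - P5 P4

Derivation:
Tick 1: [PARSE:P1(v=3,ok=F), VALIDATE:-, TRANSFORM:-, EMIT:-] out:-; in:P1
Tick 2: [PARSE:P2(v=7,ok=F), VALIDATE:P1(v=3,ok=F), TRANSFORM:-, EMIT:-] out:-; in:P2
Tick 3: [PARSE:P3(v=3,ok=F), VALIDATE:P2(v=7,ok=F), TRANSFORM:P1(v=0,ok=F), EMIT:-] out:-; in:P3
Tick 4: [PARSE:-, VALIDATE:P3(v=3,ok=F), TRANSFORM:P2(v=0,ok=F), EMIT:P1(v=0,ok=F)] out:-; in:-
Tick 5: [PARSE:P4(v=3,ok=F), VALIDATE:-, TRANSFORM:P3(v=0,ok=F), EMIT:P2(v=0,ok=F)] out:P1(v=0); in:P4
Tick 6: [PARSE:P5(v=5,ok=F), VALIDATE:P4(v=3,ok=T), TRANSFORM:-, EMIT:P3(v=0,ok=F)] out:P2(v=0); in:P5
Tick 7: [PARSE:-, VALIDATE:P5(v=5,ok=F), TRANSFORM:P4(v=9,ok=T), EMIT:-] out:P3(v=0); in:-
Tick 8: [PARSE:-, VALIDATE:-, TRANSFORM:P5(v=0,ok=F), EMIT:P4(v=9,ok=T)] out:-; in:-
At end of tick 8: ['-', '-', 'P5', 'P4']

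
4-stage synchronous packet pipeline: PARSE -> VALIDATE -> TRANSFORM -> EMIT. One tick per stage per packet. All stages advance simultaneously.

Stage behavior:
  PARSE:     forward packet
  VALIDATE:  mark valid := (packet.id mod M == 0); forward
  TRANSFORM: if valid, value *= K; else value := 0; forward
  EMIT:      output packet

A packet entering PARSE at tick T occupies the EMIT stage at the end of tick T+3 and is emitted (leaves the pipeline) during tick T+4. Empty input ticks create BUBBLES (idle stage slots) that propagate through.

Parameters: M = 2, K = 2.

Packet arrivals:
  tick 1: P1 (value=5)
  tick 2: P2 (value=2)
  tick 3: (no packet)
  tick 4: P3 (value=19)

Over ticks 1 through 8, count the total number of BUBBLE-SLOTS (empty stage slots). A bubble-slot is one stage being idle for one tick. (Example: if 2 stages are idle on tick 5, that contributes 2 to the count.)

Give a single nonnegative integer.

Answer: 20

Derivation:
Tick 1: [PARSE:P1(v=5,ok=F), VALIDATE:-, TRANSFORM:-, EMIT:-] out:-; bubbles=3
Tick 2: [PARSE:P2(v=2,ok=F), VALIDATE:P1(v=5,ok=F), TRANSFORM:-, EMIT:-] out:-; bubbles=2
Tick 3: [PARSE:-, VALIDATE:P2(v=2,ok=T), TRANSFORM:P1(v=0,ok=F), EMIT:-] out:-; bubbles=2
Tick 4: [PARSE:P3(v=19,ok=F), VALIDATE:-, TRANSFORM:P2(v=4,ok=T), EMIT:P1(v=0,ok=F)] out:-; bubbles=1
Tick 5: [PARSE:-, VALIDATE:P3(v=19,ok=F), TRANSFORM:-, EMIT:P2(v=4,ok=T)] out:P1(v=0); bubbles=2
Tick 6: [PARSE:-, VALIDATE:-, TRANSFORM:P3(v=0,ok=F), EMIT:-] out:P2(v=4); bubbles=3
Tick 7: [PARSE:-, VALIDATE:-, TRANSFORM:-, EMIT:P3(v=0,ok=F)] out:-; bubbles=3
Tick 8: [PARSE:-, VALIDATE:-, TRANSFORM:-, EMIT:-] out:P3(v=0); bubbles=4
Total bubble-slots: 20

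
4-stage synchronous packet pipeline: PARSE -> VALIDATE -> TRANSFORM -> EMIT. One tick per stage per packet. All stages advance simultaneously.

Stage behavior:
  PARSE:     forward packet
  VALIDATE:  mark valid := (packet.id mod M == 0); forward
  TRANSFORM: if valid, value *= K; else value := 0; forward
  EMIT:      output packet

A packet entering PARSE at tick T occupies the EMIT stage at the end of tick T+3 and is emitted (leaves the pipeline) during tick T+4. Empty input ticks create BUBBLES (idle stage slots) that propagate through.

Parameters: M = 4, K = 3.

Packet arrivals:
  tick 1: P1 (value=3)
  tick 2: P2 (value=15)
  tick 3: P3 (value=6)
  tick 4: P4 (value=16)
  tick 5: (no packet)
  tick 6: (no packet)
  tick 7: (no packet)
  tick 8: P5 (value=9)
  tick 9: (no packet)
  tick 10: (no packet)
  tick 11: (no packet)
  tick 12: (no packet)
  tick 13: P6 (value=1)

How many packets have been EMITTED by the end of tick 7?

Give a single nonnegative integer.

Answer: 3

Derivation:
Tick 1: [PARSE:P1(v=3,ok=F), VALIDATE:-, TRANSFORM:-, EMIT:-] out:-; in:P1
Tick 2: [PARSE:P2(v=15,ok=F), VALIDATE:P1(v=3,ok=F), TRANSFORM:-, EMIT:-] out:-; in:P2
Tick 3: [PARSE:P3(v=6,ok=F), VALIDATE:P2(v=15,ok=F), TRANSFORM:P1(v=0,ok=F), EMIT:-] out:-; in:P3
Tick 4: [PARSE:P4(v=16,ok=F), VALIDATE:P3(v=6,ok=F), TRANSFORM:P2(v=0,ok=F), EMIT:P1(v=0,ok=F)] out:-; in:P4
Tick 5: [PARSE:-, VALIDATE:P4(v=16,ok=T), TRANSFORM:P3(v=0,ok=F), EMIT:P2(v=0,ok=F)] out:P1(v=0); in:-
Tick 6: [PARSE:-, VALIDATE:-, TRANSFORM:P4(v=48,ok=T), EMIT:P3(v=0,ok=F)] out:P2(v=0); in:-
Tick 7: [PARSE:-, VALIDATE:-, TRANSFORM:-, EMIT:P4(v=48,ok=T)] out:P3(v=0); in:-
Emitted by tick 7: ['P1', 'P2', 'P3']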